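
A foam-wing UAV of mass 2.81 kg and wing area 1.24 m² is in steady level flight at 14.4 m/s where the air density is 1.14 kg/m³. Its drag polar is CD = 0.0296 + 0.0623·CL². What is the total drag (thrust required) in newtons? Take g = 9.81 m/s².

D = 4.66 N

Weight W = mg = 2.81 × 9.81 = 27.566 N; in level flight L = W.
Dynamic pressure q = 0.5 × 1.14 × 14.4² = 118.2 Pa.
CL = W/(q·S) = 27.566 / (118.2 × 1.24) = 0.1881.
CD = 0.0296 + 0.0623 × 0.1881² = 0.0318.
D = q·S·CD = 118.2 × 1.24 × 0.0318 = 4.661 N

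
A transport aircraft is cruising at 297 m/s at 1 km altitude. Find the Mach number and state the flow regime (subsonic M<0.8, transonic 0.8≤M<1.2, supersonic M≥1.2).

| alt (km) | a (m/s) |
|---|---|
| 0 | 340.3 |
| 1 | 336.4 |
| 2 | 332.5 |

At 1 km, from the table: a = 336.4 m/s.
M = v/a = 297 / 336.4 = 0.883
M = 0.883 → transonic.

M = 0.883 (transonic)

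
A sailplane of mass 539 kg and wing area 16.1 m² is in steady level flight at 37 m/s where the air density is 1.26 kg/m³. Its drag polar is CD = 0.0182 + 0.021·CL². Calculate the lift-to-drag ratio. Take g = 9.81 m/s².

Weight W = mg = 539 × 9.81 = 5287.6 N; in level flight L = W.
q = ½ρv² = ½ × 1.26 × 37² = 862.5 Pa.
CL = 2W/(ρv²S) = 2×5287.6/(1.26×37²×16.1) = 0.3808.
CD = 0.0182 + 0.021 × 0.3808² = 0.02125.
L/D = CL/CD = 0.3808 / 0.02125 = 17.9

L/D = 17.9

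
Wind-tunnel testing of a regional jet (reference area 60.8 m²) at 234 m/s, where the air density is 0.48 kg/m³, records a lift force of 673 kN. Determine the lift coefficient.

CL = 0.842

From L = ½ρv²S·CL, rearranging gives CL = 2L/(ρv²S).
CL = 2 × 6.73×10^5 / (0.48 × 234² × 60.8) = 0.842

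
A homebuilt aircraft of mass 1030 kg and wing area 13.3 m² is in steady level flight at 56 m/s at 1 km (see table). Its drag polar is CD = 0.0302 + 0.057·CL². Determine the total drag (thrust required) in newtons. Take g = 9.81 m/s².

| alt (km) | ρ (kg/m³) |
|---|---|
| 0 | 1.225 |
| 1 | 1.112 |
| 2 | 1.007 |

D = 951 N

At 1 km, from the table: ρ = 1.112 kg/m³.
In steady level flight, lift balances weight: W = mg = 1030 × 9.81 = 10104 N.
q = ½ρv² = ½ × 1.112 × 56² = 1744 Pa.
CL = 2W/(ρv²S) = 2×10104/(1.112×56²×13.3) = 0.4357.
CD = 0.0302 + 0.057 × 0.4357² = 0.04102.
D = q·S·CD = 1744 × 13.3 × 0.04102 = 951.3 N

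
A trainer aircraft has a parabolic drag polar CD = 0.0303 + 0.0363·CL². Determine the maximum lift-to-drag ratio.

(L/D)max = 15.1

For CD = CD0 + K·CL², (L/D)max occurs at CL* = √(CD0/K) and equals 1/(2√(K·CD0)).
(L/D)max = 1/(2√(0.0363 × 0.0303)) = 1/(2 × 0.03316) = 15.1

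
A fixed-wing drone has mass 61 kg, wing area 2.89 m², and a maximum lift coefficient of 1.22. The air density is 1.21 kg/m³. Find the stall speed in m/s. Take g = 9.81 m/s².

V_stall = 16.7 m/s

Weight W = mg = 61 × 9.81 = 598.4 N.
From L = ½ρV²S·CL,max = W: V_stall = √(2W/(ρSCL,max)) = √(2·598.4/(1.21·2.89·1.22))
V_stall = √280.5 = 16.7 m/s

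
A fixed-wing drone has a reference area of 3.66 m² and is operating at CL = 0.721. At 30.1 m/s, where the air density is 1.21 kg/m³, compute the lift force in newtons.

L = 1450 N

L = ½ρv²S·CL = ½ × 1.21 × 30.1² × 3.66 × 0.721 = 1450 N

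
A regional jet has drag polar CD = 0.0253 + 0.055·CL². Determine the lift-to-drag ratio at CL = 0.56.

L/D = 13.2

CD = 0.0253 + 0.055 × 0.56² = 0.04255
L/D = CL/CD = 0.56 / 0.04255 = 13.2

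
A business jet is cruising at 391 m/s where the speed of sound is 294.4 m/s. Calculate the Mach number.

M = v/a = 391 / 294.4 = 1.33

M = 1.33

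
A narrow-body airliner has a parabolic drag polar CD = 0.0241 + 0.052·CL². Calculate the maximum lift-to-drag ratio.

(L/D)max = 14.1

For CD = CD0 + K·CL², (L/D)max occurs at CL* = √(CD0/K) and equals 1/(2√(K·CD0)).
(L/D)max = 1/(2√(0.052 × 0.0241)) = 1/(2 × 0.0354) = 14.1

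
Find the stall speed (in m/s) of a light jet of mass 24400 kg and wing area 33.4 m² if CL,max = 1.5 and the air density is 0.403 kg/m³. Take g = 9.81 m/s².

At stall, lift equals weight: L = W = m·g = 24400 × 9.81 = 2.394×10^5 N.
From L = ½ρV²S·CL,max = W: V_stall = √(2W/(ρSCL,max)) = √(2·2.394×10^5/(0.403·33.4·1.5))
V_stall = √23710 = 154 m/s

V_stall = 154 m/s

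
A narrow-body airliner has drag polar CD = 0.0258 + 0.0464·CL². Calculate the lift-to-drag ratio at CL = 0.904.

CD = 0.0258 + 0.0464 × 0.904² = 0.06372
L/D = CL/CD = 0.904 / 0.06372 = 14.2

L/D = 14.2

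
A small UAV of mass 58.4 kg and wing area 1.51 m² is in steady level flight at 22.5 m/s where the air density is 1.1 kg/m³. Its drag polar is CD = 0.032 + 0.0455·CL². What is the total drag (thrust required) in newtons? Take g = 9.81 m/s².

D = 49 N

Weight W = mg = 58.4 × 9.81 = 572.9 N; in level flight L = W.
q = ½ρv² = ½ × 1.1 × 22.5² = 278.4 Pa.
Required CL = L/(qS) = 572.9/(278.4·1.51) = 1.363.
CD = 0.032 + 0.0455 × 1.363² = 0.1165.
D = q·S·CD = 278.4 × 1.51 × 0.1165 = 48.97 N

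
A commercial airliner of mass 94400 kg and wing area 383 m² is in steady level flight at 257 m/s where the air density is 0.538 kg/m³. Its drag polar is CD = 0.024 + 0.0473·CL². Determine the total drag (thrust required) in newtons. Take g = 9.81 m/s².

D = 1.69×10^5 N

Level flight ⇒ L = W = m·g = 94400 × 9.81 = 9.2606×10^5 N.
Dynamic pressure q = 0.5 × 0.538 × 257² = 17770 Pa.
CL = W/(q·S) = 9.2606×10^5 / (17770 × 383) = 0.1361.
CD = 0.024 + 0.0473 × 0.1361² = 0.02488.
D = q·S·CD = 17770 × 383 × 0.02488 = 1.693×10^5 N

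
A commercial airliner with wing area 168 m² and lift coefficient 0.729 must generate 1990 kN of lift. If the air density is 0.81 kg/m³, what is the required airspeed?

v = 200 m/s

L = ½ρv²S·CL ⇒ v = √(2L/(ρ·S·CL))
v = √(2 × 1.99×10^6 / (0.81 × 168 × 0.729)) = √40120 = 200 m/s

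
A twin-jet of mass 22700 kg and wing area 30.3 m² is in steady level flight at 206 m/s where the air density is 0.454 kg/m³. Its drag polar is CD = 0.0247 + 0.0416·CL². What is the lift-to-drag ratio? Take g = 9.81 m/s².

Level flight ⇒ L = W = m·g = 22700 × 9.81 = 2.2269×10^5 N.
q = ½ρv² = ½ × 0.454 × 206² = 9633 Pa.
CL = W/(q·S) = 2.2269×10^5 / (9633 × 30.3) = 0.7629.
CD = 0.0247 + 0.0416 × 0.7629² = 0.04891.
L/D = CL/CD = 0.7629 / 0.04891 = 15.6

L/D = 15.6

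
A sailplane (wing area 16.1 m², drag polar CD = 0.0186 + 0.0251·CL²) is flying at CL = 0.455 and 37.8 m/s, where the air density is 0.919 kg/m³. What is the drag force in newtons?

CD = 0.0186 + 0.0251 × 0.455² = 0.0238
D = ½ρv²S·CD = ½ × 0.919 × 37.8² × 16.1 × 0.0238 = 252 N

D = 252 N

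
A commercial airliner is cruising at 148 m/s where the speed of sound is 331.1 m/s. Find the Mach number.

M = v/a = 148 / 331.1 = 0.447

M = 0.447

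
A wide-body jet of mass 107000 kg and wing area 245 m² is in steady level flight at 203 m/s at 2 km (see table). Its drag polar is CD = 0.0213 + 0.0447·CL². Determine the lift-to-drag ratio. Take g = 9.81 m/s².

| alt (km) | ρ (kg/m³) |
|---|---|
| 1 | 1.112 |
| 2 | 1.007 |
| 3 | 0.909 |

L/D = 8.9

At 2 km, from the table: ρ = 1.007 kg/m³.
Level flight ⇒ L = W = m·g = 107000 × 9.81 = 1.0497×10^6 N.
Dynamic pressure q = 0.5 × 1.007 × 203² = 20750 Pa.
Required CL = L/(qS) = 1.0497×10^6/(20750·245) = 0.2065.
CD = 0.0213 + 0.0447 × 0.2065² = 0.02321.
L/D = CL/CD = 0.2065 / 0.02321 = 8.9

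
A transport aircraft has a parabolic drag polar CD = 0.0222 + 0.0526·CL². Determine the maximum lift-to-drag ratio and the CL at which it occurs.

For CD = CD0 + K·CL², (L/D)max occurs at CL* = √(CD0/K) and equals 1/(2√(K·CD0)).
(L/D)max = 1/(2√(0.0526 × 0.0222)) = 1/(2 × 0.03417) = 14.6
CL* = √(0.0222/0.0526) = 0.65

(L/D)max = 14.6, at CL = 0.65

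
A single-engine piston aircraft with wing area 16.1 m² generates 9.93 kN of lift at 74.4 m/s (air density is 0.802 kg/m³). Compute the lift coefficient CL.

From L = ½ρv²S·CL, rearranging gives CL = 2L/(ρv²S).
CL = 2 × 9930 / (0.802 × 74.4² × 16.1) = 0.278

CL = 0.278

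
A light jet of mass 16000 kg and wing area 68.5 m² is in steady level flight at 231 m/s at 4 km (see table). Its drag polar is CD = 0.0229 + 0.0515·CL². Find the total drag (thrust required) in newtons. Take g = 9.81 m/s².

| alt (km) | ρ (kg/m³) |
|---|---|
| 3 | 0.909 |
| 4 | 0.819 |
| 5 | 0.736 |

D = 35100 N

At 4 km, from the table: ρ = 0.819 kg/m³.
In steady level flight, lift balances weight: W = mg = 16000 × 9.81 = 1.5696×10^5 N.
q = ½ρv² = ½ × 0.819 × 231² = 21850 Pa.
Required CL = L/(qS) = 1.5696×10^5/(21850·68.5) = 0.1049.
CD = 0.0229 + 0.0515 × 0.1049² = 0.02347.
D = q·S·CD = 21850 × 68.5 × 0.02347 = 35120 N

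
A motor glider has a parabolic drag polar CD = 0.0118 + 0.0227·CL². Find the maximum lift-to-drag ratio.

For CD = CD0 + K·CL², (L/D)max occurs at CL* = √(CD0/K) and equals 1/(2√(K·CD0)).
(L/D)max = 1/(2√(0.0227 × 0.0118)) = 1/(2 × 0.01637) = 30.6

(L/D)max = 30.6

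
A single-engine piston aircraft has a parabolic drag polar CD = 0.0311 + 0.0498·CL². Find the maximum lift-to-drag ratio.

For CD = CD0 + K·CL², (L/D)max occurs at CL* = √(CD0/K) and equals 1/(2√(K·CD0)).
(L/D)max = 1/(2√(0.0498 × 0.0311)) = 1/(2 × 0.03935) = 12.7

(L/D)max = 12.7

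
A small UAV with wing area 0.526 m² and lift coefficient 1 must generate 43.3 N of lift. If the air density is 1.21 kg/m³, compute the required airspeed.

v = 11.7 m/s

L = ½ρv²S·CL ⇒ v = √(2L/(ρ·S·CL))
v = √(2 × 43.3 / (1.21 × 0.526 × 1)) = √136.1 = 11.7 m/s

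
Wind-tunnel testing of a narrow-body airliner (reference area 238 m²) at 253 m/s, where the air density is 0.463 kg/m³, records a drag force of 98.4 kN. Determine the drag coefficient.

CD = 0.0279

From D = ½ρv²S·CD, rearranging gives CD = 2D/(ρv²S).
CD = 2 × 98400 / (0.463 × 253² × 238) = 0.0279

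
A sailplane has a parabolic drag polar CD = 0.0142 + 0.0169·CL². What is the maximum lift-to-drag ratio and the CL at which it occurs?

For CD = CD0 + K·CL², (L/D)max occurs at CL* = √(CD0/K) and equals 1/(2√(K·CD0)).
(L/D)max = 1/(2√(0.0169 × 0.0142)) = 1/(2 × 0.01549) = 32.3
CL* = √(0.0142/0.0169) = 0.917

(L/D)max = 32.3, at CL = 0.917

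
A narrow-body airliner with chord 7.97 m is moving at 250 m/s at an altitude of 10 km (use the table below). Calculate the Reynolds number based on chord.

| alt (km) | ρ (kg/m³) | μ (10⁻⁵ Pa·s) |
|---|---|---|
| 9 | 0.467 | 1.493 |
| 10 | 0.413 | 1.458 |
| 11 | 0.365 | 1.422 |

At 10 km, from the table: ρ = 0.413 kg/m³, μ = 1.458×10⁻⁵ Pa·s.
Re = ρ·v·c/μ = 0.413 × 250 × 7.97 / (1.458×10⁻⁵) = 5.64×10^7

Re = 5.64×10^7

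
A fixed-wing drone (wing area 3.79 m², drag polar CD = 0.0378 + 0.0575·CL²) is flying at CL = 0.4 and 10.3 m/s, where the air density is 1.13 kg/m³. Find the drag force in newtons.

D = 10.7 N

CD = 0.0378 + 0.0575 × 0.4² = 0.047
D = ½ρv²S·CD = ½ × 1.13 × 10.3² × 3.79 × 0.047 = 10.7 N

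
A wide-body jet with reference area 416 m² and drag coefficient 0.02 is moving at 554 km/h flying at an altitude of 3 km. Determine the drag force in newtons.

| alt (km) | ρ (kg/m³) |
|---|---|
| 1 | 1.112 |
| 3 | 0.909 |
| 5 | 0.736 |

D = 89600 N

At 3 km, from the table: ρ = 0.909 kg/m³.
Convert speed: v = 554 km/h ÷ 3.6 = 153.9 m/s.
D = ½ρv²S·CD = ½ × 0.909 × 153.9² × 416 × 0.02 = 89600 N ≈ 89.6 kN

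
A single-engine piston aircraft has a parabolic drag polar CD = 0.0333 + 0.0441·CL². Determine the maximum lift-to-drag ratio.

(L/D)max = 13

For CD = CD0 + K·CL², (L/D)max occurs at CL* = √(CD0/K) and equals 1/(2√(K·CD0)).
(L/D)max = 1/(2√(0.0441 × 0.0333)) = 1/(2 × 0.03832) = 13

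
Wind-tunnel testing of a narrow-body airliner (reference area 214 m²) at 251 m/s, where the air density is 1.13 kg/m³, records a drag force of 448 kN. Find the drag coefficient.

From D = ½ρv²S·CD, rearranging gives CD = 2D/(ρv²S).
CD = 2 × 4.48×10^5 / (1.13 × 251² × 214) = 0.0588

CD = 0.0588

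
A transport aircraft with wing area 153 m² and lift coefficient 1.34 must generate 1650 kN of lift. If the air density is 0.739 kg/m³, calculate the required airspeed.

v = 148 m/s

L = ½ρv²S·CL ⇒ v = √(2L/(ρ·S·CL))
v = √(2 × 1.65×10^6 / (0.739 × 153 × 1.34)) = √21780 = 148 m/s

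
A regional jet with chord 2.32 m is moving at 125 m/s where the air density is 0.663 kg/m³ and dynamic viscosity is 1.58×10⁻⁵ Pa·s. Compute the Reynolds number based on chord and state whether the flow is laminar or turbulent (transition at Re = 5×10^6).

Re = ρ·v·c/μ = 0.663 × 125 × 2.32 / (1.58×10⁻⁵) = 1.22×10^7
Since 1.22×10^7 > 5×10^6, the flow is turbulent.

Re = 1.22×10^7 (turbulent)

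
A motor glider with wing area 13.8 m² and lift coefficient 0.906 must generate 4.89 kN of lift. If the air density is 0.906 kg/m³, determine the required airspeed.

v = 29.4 m/s

L = ½ρv²S·CL ⇒ v = √(2L/(ρ·S·CL))
v = √(2 × 4890 / (0.906 × 13.8 × 0.906)) = √863.4 = 29.4 m/s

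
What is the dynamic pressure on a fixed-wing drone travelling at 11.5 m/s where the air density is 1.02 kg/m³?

q = 67.4 Pa

q = ½ρv² = ½ × 1.02 × 11.5² = 67.4 Pa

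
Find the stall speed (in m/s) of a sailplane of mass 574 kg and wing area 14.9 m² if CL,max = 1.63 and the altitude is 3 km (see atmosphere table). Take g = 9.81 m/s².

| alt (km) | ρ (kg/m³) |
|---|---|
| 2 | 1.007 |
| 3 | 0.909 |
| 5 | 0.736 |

V_stall = 22.6 m/s

At 3 km, from the table: ρ = 0.909 kg/m³.
At stall, lift equals weight: L = W = m·g = 574 × 9.81 = 5631 N.
From L = ½ρV²S·CL,max = W: V_stall = √(2W/(ρSCL,max)) = √(2·5631/(0.909·14.9·1.63))
V_stall = √510.1 = 22.6 m/s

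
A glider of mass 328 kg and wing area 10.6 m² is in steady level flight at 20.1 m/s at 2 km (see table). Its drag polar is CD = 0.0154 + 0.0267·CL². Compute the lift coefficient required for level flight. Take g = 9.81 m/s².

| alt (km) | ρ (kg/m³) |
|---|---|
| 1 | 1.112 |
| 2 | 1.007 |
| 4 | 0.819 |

At 2 km, from the table: ρ = 1.007 kg/m³.
Level flight ⇒ L = W = m·g = 328 × 9.81 = 3217.7 N.
Dynamic pressure q = 0.5 × 1.007 × 20.1² = 203.4 Pa.
Required CL = L/(qS) = 3217.7/(203.4·10.6) = 1.492.

CL = 1.49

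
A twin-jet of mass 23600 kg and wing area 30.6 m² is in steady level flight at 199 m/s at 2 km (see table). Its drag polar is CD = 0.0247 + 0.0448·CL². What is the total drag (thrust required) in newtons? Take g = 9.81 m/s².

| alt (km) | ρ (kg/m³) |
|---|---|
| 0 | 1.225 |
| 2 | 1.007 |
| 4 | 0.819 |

At 2 km, from the table: ρ = 1.007 kg/m³.
Level flight ⇒ L = W = m·g = 23600 × 9.81 = 2.3152×10^5 N.
Dynamic pressure q = 0.5 × 1.007 × 199² = 19940 Pa.
Required CL = L/(qS) = 2.3152×10^5/(19940·30.6) = 0.3794.
CD = 0.0247 + 0.0448 × 0.3794² = 0.03115.
D = q·S·CD = 19940 × 30.6 × 0.03115 = 19010 N

D = 19000 N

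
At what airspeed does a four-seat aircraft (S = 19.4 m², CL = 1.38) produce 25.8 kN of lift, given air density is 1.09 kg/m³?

v = 42.1 m/s

L = ½ρv²S·CL ⇒ v = √(2L/(ρ·S·CL))
v = √(2 × 25800 / (1.09 × 19.4 × 1.38)) = √1768 = 42.1 m/s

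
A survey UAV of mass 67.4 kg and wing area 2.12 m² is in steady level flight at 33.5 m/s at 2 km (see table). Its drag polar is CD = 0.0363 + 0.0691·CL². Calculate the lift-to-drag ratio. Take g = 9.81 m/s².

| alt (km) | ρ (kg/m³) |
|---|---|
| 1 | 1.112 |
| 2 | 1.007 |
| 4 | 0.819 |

At 2 km, from the table: ρ = 1.007 kg/m³.
Weight W = mg = 67.4 × 9.81 = 661.19 N; in level flight L = W.
q = ½ρv² = ½ × 1.007 × 33.5² = 565.1 Pa.
Required CL = L/(qS) = 661.19/(565.1·2.12) = 0.552.
CD = 0.0363 + 0.0691 × 0.552² = 0.05735.
L/D = CL/CD = 0.552 / 0.05735 = 9.62

L/D = 9.62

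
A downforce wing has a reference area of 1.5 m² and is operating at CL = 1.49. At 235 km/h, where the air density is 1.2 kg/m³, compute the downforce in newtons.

Convert speed: v = 235 km/h ÷ 3.6 = 65.28 m/s.
Dynamic pressure q = ½ρv² = ½ × 1.2 × 65.28² = 2557 Pa.
L = q·S·CL = 2557 × 1.5 × 1.49 = 5710 N ≈ 5.71 kN

L = 5710 N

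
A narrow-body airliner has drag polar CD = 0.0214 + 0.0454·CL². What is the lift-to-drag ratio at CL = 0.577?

CD = 0.0214 + 0.0454 × 0.577² = 0.03651
L/D = CL/CD = 0.577 / 0.03651 = 15.8

L/D = 15.8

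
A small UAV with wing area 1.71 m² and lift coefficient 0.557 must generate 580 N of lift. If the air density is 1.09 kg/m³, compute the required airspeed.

L = ½ρv²S·CL ⇒ v = √(2L/(ρ·S·CL))
v = √(2 × 580 / (1.09 × 1.71 × 0.557)) = √1117 = 33.4 m/s

v = 33.4 m/s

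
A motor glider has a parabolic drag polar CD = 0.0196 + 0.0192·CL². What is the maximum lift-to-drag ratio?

For CD = CD0 + K·CL², (L/D)max occurs at CL* = √(CD0/K) and equals 1/(2√(K·CD0)).
(L/D)max = 1/(2√(0.0192 × 0.0196)) = 1/(2 × 0.0194) = 25.8

(L/D)max = 25.8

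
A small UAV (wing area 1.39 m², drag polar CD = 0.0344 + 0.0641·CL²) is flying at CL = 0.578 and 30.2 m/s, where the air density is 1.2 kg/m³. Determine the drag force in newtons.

D = 42.5 N

CD = 0.0344 + 0.0641 × 0.578² = 0.05581
D = ½ρv²S·CD = ½ × 1.2 × 30.2² × 1.39 × 0.05581 = 42.5 N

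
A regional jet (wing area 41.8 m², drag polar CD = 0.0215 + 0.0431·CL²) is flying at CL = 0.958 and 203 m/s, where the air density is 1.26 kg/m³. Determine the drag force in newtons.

CD = 0.0215 + 0.0431 × 0.958² = 0.06106
D = ½ρv²S·CD = ½ × 1.26 × 203² × 41.8 × 0.06106 = 66300 N

D = 66300 N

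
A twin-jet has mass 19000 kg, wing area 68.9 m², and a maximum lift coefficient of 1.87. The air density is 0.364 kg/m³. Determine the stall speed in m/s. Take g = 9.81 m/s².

V_stall = 89.2 m/s

Weight W = mg = 19000 × 9.81 = 1.864×10^5 N.
From L = ½ρV²S·CL,max = W: V_stall = √(2W/(ρSCL,max)) = √(2·1.864×10^5/(0.364·68.9·1.87))
V_stall = √7949 = 89.2 m/s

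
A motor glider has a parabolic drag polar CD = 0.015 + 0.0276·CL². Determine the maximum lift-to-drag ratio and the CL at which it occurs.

For CD = CD0 + K·CL², (L/D)max occurs at CL* = √(CD0/K) and equals 1/(2√(K·CD0)).
(L/D)max = 1/(2√(0.0276 × 0.015)) = 1/(2 × 0.02035) = 24.6
CL* = √(0.015/0.0276) = 0.737

(L/D)max = 24.6, at CL = 0.737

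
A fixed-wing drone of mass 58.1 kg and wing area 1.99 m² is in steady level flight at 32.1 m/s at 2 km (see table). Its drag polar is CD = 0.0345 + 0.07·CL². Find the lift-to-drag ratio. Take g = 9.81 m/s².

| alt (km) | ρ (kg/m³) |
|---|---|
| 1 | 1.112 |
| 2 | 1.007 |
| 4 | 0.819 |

L/D = 9.89

At 2 km, from the table: ρ = 1.007 kg/m³.
Weight W = mg = 58.1 × 9.81 = 569.96 N; in level flight L = W.
Dynamic pressure q = 0.5 × 1.007 × 32.1² = 518.8 Pa.
CL = W/(q·S) = 569.96 / (518.8 × 1.99) = 0.5521.
CD = 0.0345 + 0.07 × 0.5521² = 0.05583.
L/D = CL/CD = 0.5521 / 0.05583 = 9.89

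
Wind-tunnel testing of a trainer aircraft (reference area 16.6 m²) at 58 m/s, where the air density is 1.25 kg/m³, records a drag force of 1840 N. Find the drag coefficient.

From D = ½ρv²S·CD, rearranging gives CD = 2D/(ρv²S).
CD = 2 × 1840 / (1.25 × 58² × 16.6) = 0.0527

CD = 0.0527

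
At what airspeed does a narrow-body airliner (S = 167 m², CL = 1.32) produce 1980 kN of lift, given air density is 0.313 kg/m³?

L = ½ρv²S·CL ⇒ v = √(2L/(ρ·S·CL))
v = √(2 × 1.98×10^6 / (0.313 × 167 × 1.32)) = √57390 = 240 m/s

v = 240 m/s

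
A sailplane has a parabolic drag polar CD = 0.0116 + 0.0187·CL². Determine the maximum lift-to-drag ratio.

For CD = CD0 + K·CL², (L/D)max occurs at CL* = √(CD0/K) and equals 1/(2√(K·CD0)).
(L/D)max = 1/(2√(0.0187 × 0.0116)) = 1/(2 × 0.01473) = 33.9

(L/D)max = 33.9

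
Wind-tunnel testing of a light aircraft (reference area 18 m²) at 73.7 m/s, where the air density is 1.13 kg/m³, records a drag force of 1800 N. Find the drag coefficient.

CD = 0.0326

From D = ½ρv²S·CD, rearranging gives CD = 2D/(ρv²S).
CD = 2 × 1800 / (1.13 × 73.7² × 18) = 0.0326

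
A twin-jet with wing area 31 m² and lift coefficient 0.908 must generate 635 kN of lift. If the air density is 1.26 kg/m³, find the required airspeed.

L = ½ρv²S·CL ⇒ v = √(2L/(ρ·S·CL))
v = √(2 × 6.35×10^5 / (1.26 × 31 × 0.908)) = √35810 = 189 m/s

v = 189 m/s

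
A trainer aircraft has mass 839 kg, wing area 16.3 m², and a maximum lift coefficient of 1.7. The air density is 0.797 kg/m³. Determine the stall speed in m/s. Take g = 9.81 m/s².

V_stall = 27.3 m/s

Weight W = mg = 839 × 9.81 = 8231 N.
From L = ½ρV²S·CL,max = W: V_stall = √(2W/(ρSCL,max)) = √(2·8231/(0.797·16.3·1.7))
V_stall = √745.4 = 27.3 m/s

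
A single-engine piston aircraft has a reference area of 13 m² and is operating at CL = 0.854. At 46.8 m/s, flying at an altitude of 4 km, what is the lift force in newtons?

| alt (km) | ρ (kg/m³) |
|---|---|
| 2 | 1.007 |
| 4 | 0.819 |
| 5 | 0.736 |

L = 9960 N

At 4 km, from the table: ρ = 0.819 kg/m³.
L = ½ρv²S·CL = ½ × 0.819 × 46.8² × 13 × 0.854 = 9960 N ≈ 9.96 kN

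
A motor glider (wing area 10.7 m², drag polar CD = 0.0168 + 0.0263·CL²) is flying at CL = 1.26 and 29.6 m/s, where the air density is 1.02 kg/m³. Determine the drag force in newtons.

D = 280 N

CD = 0.0168 + 0.0263 × 1.26² = 0.05855
D = ½ρv²S·CD = ½ × 1.02 × 29.6² × 10.7 × 0.05855 = 280 N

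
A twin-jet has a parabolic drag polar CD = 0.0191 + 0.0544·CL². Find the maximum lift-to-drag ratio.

For CD = CD0 + K·CL², (L/D)max occurs at CL* = √(CD0/K) and equals 1/(2√(K·CD0)).
(L/D)max = 1/(2√(0.0544 × 0.0191)) = 1/(2 × 0.03223) = 15.5

(L/D)max = 15.5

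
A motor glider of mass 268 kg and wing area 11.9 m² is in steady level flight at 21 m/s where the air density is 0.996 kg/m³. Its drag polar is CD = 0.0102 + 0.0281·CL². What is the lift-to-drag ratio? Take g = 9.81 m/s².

L/D = 26

Level flight ⇒ L = W = m·g = 268 × 9.81 = 2629.1 N.
Dynamic pressure q = 0.5 × 0.996 × 21² = 219.6 Pa.
CL = 2W/(ρv²S) = 2×2629.1/(0.996×21²×11.9) = 1.006.
CD = 0.0102 + 0.0281 × 1.006² = 0.03864.
L/D = CL/CD = 1.006 / 0.03864 = 26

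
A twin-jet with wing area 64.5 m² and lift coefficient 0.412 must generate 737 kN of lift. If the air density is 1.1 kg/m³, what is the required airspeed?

v = 225 m/s

L = ½ρv²S·CL ⇒ v = √(2L/(ρ·S·CL))
v = √(2 × 7.37×10^5 / (1.1 × 64.5 × 0.412)) = √50430 = 225 m/s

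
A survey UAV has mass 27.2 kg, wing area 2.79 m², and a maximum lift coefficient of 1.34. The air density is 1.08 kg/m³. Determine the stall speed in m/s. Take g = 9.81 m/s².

V_stall = 11.5 m/s

At stall, lift equals weight: L = W = m·g = 27.2 × 9.81 = 266.8 N.
V_stall = √(2W/(ρ·S·CL,max)) = √(2 × 266.8 / (1.08 × 2.79 × 1.34))
V_stall = √132.2 = 11.5 m/s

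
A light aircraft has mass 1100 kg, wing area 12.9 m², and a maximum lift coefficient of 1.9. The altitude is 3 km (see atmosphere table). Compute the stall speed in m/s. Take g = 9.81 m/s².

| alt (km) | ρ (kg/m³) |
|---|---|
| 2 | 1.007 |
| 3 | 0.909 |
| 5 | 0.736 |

At 3 km, from the table: ρ = 0.909 kg/m³.
At stall, lift equals weight: L = W = m·g = 1100 × 9.81 = 10790 N.
From L = ½ρV²S·CL,max = W: V_stall = √(2W/(ρSCL,max)) = √(2·10790/(0.909·12.9·1.9))
V_stall = √968.7 = 31.1 m/s

V_stall = 31.1 m/s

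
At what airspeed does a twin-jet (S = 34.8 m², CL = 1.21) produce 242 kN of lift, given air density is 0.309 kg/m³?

L = ½ρv²S·CL ⇒ v = √(2L/(ρ·S·CL))
v = √(2 × 2.42×10^5 / (0.309 × 34.8 × 1.21)) = √37200 = 193 m/s

v = 193 m/s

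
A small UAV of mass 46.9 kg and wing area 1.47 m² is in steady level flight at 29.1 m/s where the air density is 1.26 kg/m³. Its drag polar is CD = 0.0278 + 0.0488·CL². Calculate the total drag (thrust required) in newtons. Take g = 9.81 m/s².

Weight W = mg = 46.9 × 9.81 = 460.09 N; in level flight L = W.
Dynamic pressure q = 0.5 × 1.26 × 29.1² = 533.5 Pa.
Required CL = L/(qS) = 460.09/(533.5·1.47) = 0.5867.
CD = 0.0278 + 0.0488 × 0.5867² = 0.0446.
D = q·S·CD = 533.5 × 1.47 × 0.0446 = 34.97 N

D = 35 N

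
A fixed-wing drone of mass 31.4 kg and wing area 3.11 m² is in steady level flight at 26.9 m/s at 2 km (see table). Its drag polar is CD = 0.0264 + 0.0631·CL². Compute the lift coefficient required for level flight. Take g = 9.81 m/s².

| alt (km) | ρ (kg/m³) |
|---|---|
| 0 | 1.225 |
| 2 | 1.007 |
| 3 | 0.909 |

At 2 km, from the table: ρ = 1.007 kg/m³.
In steady level flight, lift balances weight: W = mg = 31.4 × 9.81 = 308.03 N.
Dynamic pressure q = 0.5 × 1.007 × 26.9² = 364.3 Pa.
CL = 2W/(ρv²S) = 2×308.03/(1.007×26.9²×3.11) = 0.2719.

CL = 0.272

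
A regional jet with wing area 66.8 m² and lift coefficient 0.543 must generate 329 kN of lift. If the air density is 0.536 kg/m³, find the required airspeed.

v = 184 m/s

L = ½ρv²S·CL ⇒ v = √(2L/(ρ·S·CL))
v = √(2 × 3.29×10^5 / (0.536 × 66.8 × 0.543)) = √33840 = 184 m/s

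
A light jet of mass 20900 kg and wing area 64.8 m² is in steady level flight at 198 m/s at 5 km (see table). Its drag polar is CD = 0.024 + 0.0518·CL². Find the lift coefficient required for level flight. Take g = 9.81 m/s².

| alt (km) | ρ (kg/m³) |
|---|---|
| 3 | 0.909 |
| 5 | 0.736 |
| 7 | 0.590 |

At 5 km, from the table: ρ = 0.736 kg/m³.
In steady level flight, lift balances weight: W = mg = 20900 × 9.81 = 2.0503×10^5 N.
Dynamic pressure q = 0.5 × 0.736 × 198² = 14430 Pa.
CL = W/(q·S) = 2.0503×10^5 / (14430 × 64.8) = 0.2193.

CL = 0.219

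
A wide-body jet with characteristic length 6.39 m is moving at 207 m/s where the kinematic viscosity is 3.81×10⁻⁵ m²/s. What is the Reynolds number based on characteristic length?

Re = 3.47×10^7

Re = v·c/ν = 207 × 6.39 / (3.81×10⁻⁵) = 3.47×10^7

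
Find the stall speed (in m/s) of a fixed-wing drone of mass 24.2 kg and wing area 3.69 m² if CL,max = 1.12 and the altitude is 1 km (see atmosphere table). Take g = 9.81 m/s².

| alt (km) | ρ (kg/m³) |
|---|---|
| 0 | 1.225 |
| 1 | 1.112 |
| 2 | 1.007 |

At 1 km, from the table: ρ = 1.112 kg/m³.
Stall occurs when L = W at CL,max. W = mg = 24.2 × 9.81 = 237.4 N.
V_stall = √(2W/(ρ·S·CL,max)) = √(2 × 237.4 / (1.112 × 3.69 × 1.12))
V_stall = √103.3 = 10.2 m/s

V_stall = 10.2 m/s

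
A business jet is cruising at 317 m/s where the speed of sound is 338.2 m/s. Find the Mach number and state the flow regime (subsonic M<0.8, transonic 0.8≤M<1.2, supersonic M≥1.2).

M = 0.937 (transonic)

M = v/a = 317 / 338.2 = 0.937
M = 0.937 → transonic.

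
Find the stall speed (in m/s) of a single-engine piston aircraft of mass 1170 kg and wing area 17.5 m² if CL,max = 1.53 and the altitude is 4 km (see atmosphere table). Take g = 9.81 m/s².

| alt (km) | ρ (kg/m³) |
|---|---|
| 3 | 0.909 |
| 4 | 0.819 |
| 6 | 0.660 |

At 4 km, from the table: ρ = 0.819 kg/m³.
At stall, lift equals weight: L = W = m·g = 1170 × 9.81 = 11480 N.
V_stall = √(2W/(ρ·S·CL,max)) = √(2 × 11480 / (0.819 × 17.5 × 1.53))
V_stall = √1047 = 32.4 m/s

V_stall = 32.4 m/s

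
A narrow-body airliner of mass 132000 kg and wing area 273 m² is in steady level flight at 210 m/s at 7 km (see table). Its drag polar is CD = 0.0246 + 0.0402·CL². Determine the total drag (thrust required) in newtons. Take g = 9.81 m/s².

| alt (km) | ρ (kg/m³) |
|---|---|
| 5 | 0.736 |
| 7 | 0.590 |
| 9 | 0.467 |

At 7 km, from the table: ρ = 0.590 kg/m³.
Weight W = mg = 132000 × 9.81 = 1.2949×10^6 N; in level flight L = W.
Dynamic pressure q = 0.5 × 0.59 × 210² = 13010 Pa.
Required CL = L/(qS) = 1.2949×10^6/(13010·273) = 0.3646.
CD = 0.0246 + 0.0402 × 0.3646² = 0.02994.
D = q·S·CD = 13010 × 273 × 0.02994 = 1.063×10^5 N

D = 1.06×10^5 N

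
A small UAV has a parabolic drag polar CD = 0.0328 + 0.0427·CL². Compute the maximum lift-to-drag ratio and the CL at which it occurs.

For CD = CD0 + K·CL², (L/D)max occurs at CL* = √(CD0/K) and equals 1/(2√(K·CD0)).
(L/D)max = 1/(2√(0.0427 × 0.0328)) = 1/(2 × 0.03742) = 13.4
CL* = √(0.0328/0.0427) = 0.876

(L/D)max = 13.4, at CL = 0.876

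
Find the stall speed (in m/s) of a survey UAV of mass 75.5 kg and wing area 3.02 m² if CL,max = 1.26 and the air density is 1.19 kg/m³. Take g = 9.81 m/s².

V_stall = 18.1 m/s

At stall, lift equals weight: L = W = m·g = 75.5 × 9.81 = 740.7 N.
From L = ½ρV²S·CL,max = W: V_stall = √(2W/(ρSCL,max)) = √(2·740.7/(1.19·3.02·1.26))
V_stall = √327.1 = 18.1 m/s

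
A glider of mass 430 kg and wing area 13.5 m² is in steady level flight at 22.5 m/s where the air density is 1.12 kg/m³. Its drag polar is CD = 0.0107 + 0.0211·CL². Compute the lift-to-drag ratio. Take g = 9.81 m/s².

L/D = 30.3

Level flight ⇒ L = W = m·g = 430 × 9.81 = 4218.3 N.
Dynamic pressure q = 0.5 × 1.12 × 22.5² = 283.5 Pa.
CL = W/(q·S) = 4218.3 / (283.5 × 13.5) = 1.102.
CD = 0.0107 + 0.0211 × 1.102² = 0.03633.
L/D = CL/CD = 1.102 / 0.03633 = 30.3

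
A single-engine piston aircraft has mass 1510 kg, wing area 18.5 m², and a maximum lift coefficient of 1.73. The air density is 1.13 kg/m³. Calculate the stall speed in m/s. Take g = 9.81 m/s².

V_stall = 28.6 m/s

At stall, lift equals weight: L = W = m·g = 1510 × 9.81 = 14810 N.
From L = ½ρV²S·CL,max = W: V_stall = √(2W/(ρSCL,max)) = √(2·14810/(1.13·18.5·1.73))
V_stall = √819.2 = 28.6 m/s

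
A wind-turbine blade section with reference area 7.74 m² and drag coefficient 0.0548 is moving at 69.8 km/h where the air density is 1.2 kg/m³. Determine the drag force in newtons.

Convert speed: v = 69.8 km/h ÷ 3.6 = 19.39 m/s.
D = ½ρv²S·CD = ½ × 1.2 × 19.39² × 7.74 × 0.0548 = 95.7 N

D = 95.7 N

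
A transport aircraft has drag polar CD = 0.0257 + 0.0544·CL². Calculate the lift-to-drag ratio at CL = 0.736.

L/D = 13.3

CD = 0.0257 + 0.0544 × 0.736² = 0.05517
L/D = CL/CD = 0.736 / 0.05517 = 13.3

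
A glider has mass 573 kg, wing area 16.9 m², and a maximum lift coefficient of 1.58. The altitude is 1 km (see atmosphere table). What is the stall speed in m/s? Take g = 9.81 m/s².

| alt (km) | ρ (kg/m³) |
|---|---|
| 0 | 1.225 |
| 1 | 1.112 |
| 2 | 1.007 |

V_stall = 19.5 m/s

At 1 km, from the table: ρ = 1.112 kg/m³.
Stall occurs when L = W at CL,max. W = mg = 573 × 9.81 = 5621 N.
V_stall = √(2W/(ρ·S·CL,max)) = √(2 × 5621 / (1.112 × 16.9 × 1.58))
V_stall = √378.6 = 19.5 m/s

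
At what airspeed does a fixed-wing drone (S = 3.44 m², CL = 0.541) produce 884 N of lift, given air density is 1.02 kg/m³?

L = ½ρv²S·CL ⇒ v = √(2L/(ρ·S·CL))
v = √(2 × 884 / (1.02 × 3.44 × 0.541)) = √931.4 = 30.5 m/s

v = 30.5 m/s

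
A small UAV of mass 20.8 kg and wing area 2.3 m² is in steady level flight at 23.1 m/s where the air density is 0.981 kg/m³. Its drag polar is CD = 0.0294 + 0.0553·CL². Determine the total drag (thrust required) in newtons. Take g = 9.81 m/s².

Level flight ⇒ L = W = m·g = 20.8 × 9.81 = 204.05 N.
Dynamic pressure q = 0.5 × 0.981 × 23.1² = 261.7 Pa.
Required CL = L/(qS) = 204.05/(261.7·2.3) = 0.339.
CD = 0.0294 + 0.0553 × 0.339² = 0.03575.
D = q·S·CD = 261.7 × 2.3 × 0.03575 = 21.52 N

D = 21.5 N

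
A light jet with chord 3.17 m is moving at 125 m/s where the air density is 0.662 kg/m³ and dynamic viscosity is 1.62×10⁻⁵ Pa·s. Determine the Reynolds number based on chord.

Re = 1.62×10^7

Re = ρ·v·c/μ = 0.662 × 125 × 3.17 / (1.62×10⁻⁵) = 1.62×10^7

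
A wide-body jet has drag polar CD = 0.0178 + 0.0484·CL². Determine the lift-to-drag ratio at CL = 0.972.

L/D = 15.3

CD = 0.0178 + 0.0484 × 0.972² = 0.06353
L/D = CL/CD = 0.972 / 0.06353 = 15.3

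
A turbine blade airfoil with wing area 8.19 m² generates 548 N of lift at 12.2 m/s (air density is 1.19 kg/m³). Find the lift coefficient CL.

CL = 0.756

From L = ½ρv²S·CL, rearranging gives CL = 2L/(ρv²S).
CL = 2 × 548 / (1.19 × 12.2² × 8.19) = 0.756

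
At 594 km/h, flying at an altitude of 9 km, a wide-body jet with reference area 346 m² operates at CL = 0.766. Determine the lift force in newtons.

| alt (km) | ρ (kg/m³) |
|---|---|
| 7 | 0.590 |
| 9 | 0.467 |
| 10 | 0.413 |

L = 1.68×10^6 N

At 9 km, from the table: ρ = 0.467 kg/m³.
Convert speed: v = 594 km/h ÷ 3.6 = 165 m/s.
L = ½ρv²S·CL = ½ × 0.467 × 165² × 346 × 0.766 = 1.68×10^6 N ≈ 1680 kN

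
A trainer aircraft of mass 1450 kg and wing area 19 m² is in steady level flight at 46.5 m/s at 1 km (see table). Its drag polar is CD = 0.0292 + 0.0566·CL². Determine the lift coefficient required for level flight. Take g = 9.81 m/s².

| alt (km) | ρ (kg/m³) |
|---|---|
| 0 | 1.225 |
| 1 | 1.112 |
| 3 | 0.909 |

CL = 0.623

At 1 km, from the table: ρ = 1.112 kg/m³.
In steady level flight, lift balances weight: W = mg = 1450 × 9.81 = 14224 N.
Dynamic pressure q = 0.5 × 1.112 × 46.5² = 1202 Pa.
Required CL = L/(qS) = 14224/(1202·19) = 0.6227.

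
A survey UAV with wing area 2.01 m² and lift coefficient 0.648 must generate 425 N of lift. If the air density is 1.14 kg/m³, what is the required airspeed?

v = 23.9 m/s

L = ½ρv²S·CL ⇒ v = √(2L/(ρ·S·CL))
v = √(2 × 425 / (1.14 × 2.01 × 0.648)) = √572.5 = 23.9 m/s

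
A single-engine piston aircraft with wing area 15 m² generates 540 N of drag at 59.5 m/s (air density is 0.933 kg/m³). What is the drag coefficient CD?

CD = 0.0218

From D = ½ρv²S·CD, rearranging gives CD = 2D/(ρv²S).
CD = 2 × 540 / (0.933 × 59.5² × 15) = 0.0218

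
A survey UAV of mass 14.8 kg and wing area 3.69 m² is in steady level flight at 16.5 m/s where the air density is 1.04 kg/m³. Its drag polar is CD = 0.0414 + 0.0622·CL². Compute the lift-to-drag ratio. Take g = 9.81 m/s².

L/D = 6.02

In steady level flight, lift balances weight: W = mg = 14.8 × 9.81 = 145.19 N.
Dynamic pressure q = 0.5 × 1.04 × 16.5² = 141.6 Pa.
CL = 2W/(ρv²S) = 2×145.19/(1.04×16.5²×3.69) = 0.2779.
CD = 0.0414 + 0.0622 × 0.2779² = 0.0462.
L/D = CL/CD = 0.2779 / 0.0462 = 6.02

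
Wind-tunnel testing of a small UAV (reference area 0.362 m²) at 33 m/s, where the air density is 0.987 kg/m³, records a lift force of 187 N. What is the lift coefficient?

CL = 0.961

From L = ½ρv²S·CL, rearranging gives CL = 2L/(ρv²S).
CL = 2 × 187 / (0.987 × 33² × 0.362) = 0.961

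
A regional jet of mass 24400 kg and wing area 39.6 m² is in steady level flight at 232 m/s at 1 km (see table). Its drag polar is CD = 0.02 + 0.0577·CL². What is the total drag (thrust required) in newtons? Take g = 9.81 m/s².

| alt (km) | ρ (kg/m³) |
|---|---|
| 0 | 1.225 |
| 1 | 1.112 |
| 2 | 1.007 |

At 1 km, from the table: ρ = 1.112 kg/m³.
Weight W = mg = 24400 × 9.81 = 2.3936×10^5 N; in level flight L = W.
q = ½ρv² = ½ × 1.112 × 232² = 29930 Pa.
CL = 2W/(ρv²S) = 2×2.3936×10^5/(1.112×232²×39.6) = 0.202.
CD = 0.02 + 0.0577 × 0.202² = 0.02235.
D = q·S·CD = 29930 × 39.6 × 0.02235 = 26490 N

D = 26500 N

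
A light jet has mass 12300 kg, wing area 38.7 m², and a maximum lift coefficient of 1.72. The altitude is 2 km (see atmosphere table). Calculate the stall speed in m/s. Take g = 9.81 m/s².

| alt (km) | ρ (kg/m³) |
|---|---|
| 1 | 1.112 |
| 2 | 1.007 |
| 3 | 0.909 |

At 2 km, from the table: ρ = 1.007 kg/m³.
Weight W = mg = 12300 × 9.81 = 1.207×10^5 N.
V_stall = √(2W/(ρ·S·CL,max)) = √(2 × 1.207×10^5 / (1.007 × 38.7 × 1.72))
V_stall = √3600 = 60 m/s

V_stall = 60 m/s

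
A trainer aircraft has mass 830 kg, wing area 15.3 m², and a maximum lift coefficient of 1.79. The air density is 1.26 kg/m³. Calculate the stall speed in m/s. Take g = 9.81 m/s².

Stall occurs when L = W at CL,max. W = mg = 830 × 9.81 = 8142 N.
V_stall = √(2W/(ρ·S·CL,max)) = √(2 × 8142 / (1.26 × 15.3 × 1.79))
V_stall = √471.9 = 21.7 m/s

V_stall = 21.7 m/s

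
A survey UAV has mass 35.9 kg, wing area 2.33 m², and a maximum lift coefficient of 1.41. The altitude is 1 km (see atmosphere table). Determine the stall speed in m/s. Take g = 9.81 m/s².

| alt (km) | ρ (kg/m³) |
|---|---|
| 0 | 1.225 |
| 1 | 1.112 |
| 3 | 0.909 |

V_stall = 13.9 m/s

At 1 km, from the table: ρ = 1.112 kg/m³.
At stall, lift equals weight: L = W = m·g = 35.9 × 9.81 = 352.2 N.
From L = ½ρV²S·CL,max = W: V_stall = √(2W/(ρSCL,max)) = √(2·352.2/(1.112·2.33·1.41))
V_stall = √192.8 = 13.9 m/s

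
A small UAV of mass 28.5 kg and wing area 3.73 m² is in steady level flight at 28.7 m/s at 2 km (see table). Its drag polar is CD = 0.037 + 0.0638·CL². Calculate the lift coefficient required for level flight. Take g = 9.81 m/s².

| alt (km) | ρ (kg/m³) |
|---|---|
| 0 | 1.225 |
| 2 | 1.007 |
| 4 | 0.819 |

CL = 0.181

At 2 km, from the table: ρ = 1.007 kg/m³.
In steady level flight, lift balances weight: W = mg = 28.5 × 9.81 = 279.59 N.
Dynamic pressure q = 0.5 × 1.007 × 28.7² = 414.7 Pa.
CL = 2W/(ρv²S) = 2×279.59/(1.007×28.7²×3.73) = 0.1807.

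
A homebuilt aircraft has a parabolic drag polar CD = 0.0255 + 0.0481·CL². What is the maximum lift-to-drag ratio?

For CD = CD0 + K·CL², (L/D)max occurs at CL* = √(CD0/K) and equals 1/(2√(K·CD0)).
(L/D)max = 1/(2√(0.0481 × 0.0255)) = 1/(2 × 0.03502) = 14.3

(L/D)max = 14.3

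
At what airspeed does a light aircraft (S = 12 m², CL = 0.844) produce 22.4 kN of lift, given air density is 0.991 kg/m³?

v = 66.8 m/s

L = ½ρv²S·CL ⇒ v = √(2L/(ρ·S·CL))
v = √(2 × 22400 / (0.991 × 12 × 0.844)) = √4464 = 66.8 m/s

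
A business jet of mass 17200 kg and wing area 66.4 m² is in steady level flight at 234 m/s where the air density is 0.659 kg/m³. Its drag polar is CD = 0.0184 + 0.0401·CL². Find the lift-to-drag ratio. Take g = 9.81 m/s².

Weight W = mg = 17200 × 9.81 = 1.6873×10^5 N; in level flight L = W.
q = ½ρv² = ½ × 0.659 × 234² = 18040 Pa.
CL = W/(q·S) = 1.6873×10^5 / (18040 × 66.4) = 0.1408.
CD = 0.0184 + 0.0401 × 0.1408² = 0.0192.
L/D = CL/CD = 0.1408 / 0.0192 = 7.34

L/D = 7.34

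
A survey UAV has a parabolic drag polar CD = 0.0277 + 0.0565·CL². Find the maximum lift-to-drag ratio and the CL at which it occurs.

For CD = CD0 + K·CL², (L/D)max occurs at CL* = √(CD0/K) and equals 1/(2√(K·CD0)).
(L/D)max = 1/(2√(0.0565 × 0.0277)) = 1/(2 × 0.03956) = 12.6
CL* = √(0.0277/0.0565) = 0.7

(L/D)max = 12.6, at CL = 0.7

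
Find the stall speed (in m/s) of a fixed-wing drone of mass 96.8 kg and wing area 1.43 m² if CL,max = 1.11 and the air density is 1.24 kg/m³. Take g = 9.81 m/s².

V_stall = 31.1 m/s

At stall, lift equals weight: L = W = m·g = 96.8 × 9.81 = 949.6 N.
From L = ½ρV²S·CL,max = W: V_stall = √(2W/(ρSCL,max)) = √(2·949.6/(1.24·1.43·1.11))
V_stall = √964.9 = 31.1 m/s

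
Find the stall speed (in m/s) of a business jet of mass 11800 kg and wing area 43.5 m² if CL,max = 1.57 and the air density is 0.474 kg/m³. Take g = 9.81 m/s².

Stall occurs when L = W at CL,max. W = mg = 11800 × 9.81 = 1.158×10^5 N.
From L = ½ρV²S·CL,max = W: V_stall = √(2W/(ρSCL,max)) = √(2·1.158×10^5/(0.474·43.5·1.57))
V_stall = √7152 = 84.6 m/s

V_stall = 84.6 m/s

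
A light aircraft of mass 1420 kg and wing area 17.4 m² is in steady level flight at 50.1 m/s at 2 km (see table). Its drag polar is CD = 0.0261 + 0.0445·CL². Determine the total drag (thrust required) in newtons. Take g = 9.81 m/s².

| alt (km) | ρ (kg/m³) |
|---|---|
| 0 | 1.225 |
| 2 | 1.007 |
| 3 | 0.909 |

At 2 km, from the table: ρ = 1.007 kg/m³.
In steady level flight, lift balances weight: W = mg = 1420 × 9.81 = 13930 N.
q = ½ρv² = ½ × 1.007 × 50.1² = 1264 Pa.
CL = 2W/(ρv²S) = 2×13930/(1.007×50.1²×17.4) = 0.6335.
CD = 0.0261 + 0.0445 × 0.6335² = 0.04396.
D = q·S·CD = 1264 × 17.4 × 0.04396 = 966.6 N

D = 967 N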